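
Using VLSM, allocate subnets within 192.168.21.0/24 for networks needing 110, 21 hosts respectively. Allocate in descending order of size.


110 hosts -> /25 (126 usable): 192.168.21.0/25
21 hosts -> /27 (30 usable): 192.168.21.128/27
Allocation: 192.168.21.0/25 (110 hosts, 126 usable); 192.168.21.128/27 (21 hosts, 30 usable)


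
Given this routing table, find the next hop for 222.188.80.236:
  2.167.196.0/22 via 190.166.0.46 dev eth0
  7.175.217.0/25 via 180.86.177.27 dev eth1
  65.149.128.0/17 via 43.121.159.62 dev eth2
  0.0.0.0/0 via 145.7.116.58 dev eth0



Longest prefix match for 222.188.80.236:
  /22 2.167.196.0: no
  /25 7.175.217.0: no
  /17 65.149.128.0: no
  /0 0.0.0.0: MATCH
Selected: next-hop 145.7.116.58 via eth0 (matched /0)


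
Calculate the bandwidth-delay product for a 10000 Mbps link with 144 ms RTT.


BDP = bandwidth * RTT
= 10000 Mbps * 144 ms
= 10000 * 1e6 * 144 / 1000 bits
= 1440000000 bits
= 180000000 bytes
= 175781.25 KB
BDP = 1440000000 bits (180000000 bytes)


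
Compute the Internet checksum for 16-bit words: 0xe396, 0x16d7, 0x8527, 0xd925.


Sum all words (with carry folding):
+ 0xe396 = 0xe396
+ 0x16d7 = 0xfa6d
+ 0x8527 = 0x7f95
+ 0xd925 = 0x58bb
One's complement: ~0x58bb
Checksum = 0xa744


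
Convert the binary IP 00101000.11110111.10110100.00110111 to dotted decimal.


00101000 = 40
11110111 = 247
10110100 = 180
00110111 = 55
IP: 40.247.180.55


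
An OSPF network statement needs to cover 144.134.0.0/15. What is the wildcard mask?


Subnet mask: 255.254.0.0
Wildcard = 255.255.255.255 - subnet mask
255 - 255 = 0
255 - 254 = 1
255 - 0 = 255
255 - 0 = 255
Wildcard: 0.1.255.255


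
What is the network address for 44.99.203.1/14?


IP:   00101100.01100011.11001011.00000001
Mask: 11111111.11111100.00000000.00000000
AND operation:
Net:  00101100.01100000.00000000.00000000
Network: 44.96.0.0/14


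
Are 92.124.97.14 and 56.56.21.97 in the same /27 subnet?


Mask: 255.255.255.224
92.124.97.14 AND mask = 92.124.97.0
56.56.21.97 AND mask = 56.56.21.96
No, different subnets (92.124.97.0 vs 56.56.21.96)


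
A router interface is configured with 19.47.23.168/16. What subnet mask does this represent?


/16 means 16 network bits, 16 host bits
Binary: 11111111111111110000000000000000
Mask: 255.255.0.0


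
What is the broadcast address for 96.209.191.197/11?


Network: 96.192.0.0/11
Host bits = 21
Set all host bits to 1:
Broadcast: 96.223.255.255


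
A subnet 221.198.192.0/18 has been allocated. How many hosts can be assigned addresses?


Host bits = 32 - 18 = 14
Total addresses = 2^14 = 16384
Usable = total - 2 (network and broadcast)
Usable hosts: 16382


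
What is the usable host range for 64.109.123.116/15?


Network: 64.108.0.0
Broadcast: 64.109.255.255
First usable = network + 1
Last usable = broadcast - 1
Range: 64.108.0.1 to 64.109.255.254


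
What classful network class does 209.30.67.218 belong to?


First octet: 209
Binary: 11010001
110xxxxx -> Class C (192-223)
Class C, default mask 255.255.255.0 (/24)


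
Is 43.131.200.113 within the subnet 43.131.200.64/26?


Subnet network: 43.131.200.64
Test IP AND mask: 43.131.200.64
Yes, 43.131.200.113 is in 43.131.200.64/26


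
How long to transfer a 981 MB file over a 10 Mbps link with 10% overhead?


Effective throughput = 10 * (1 - 10/100) = 9 Mbps
File size in Mb = 981 * 8 = 7848 Mb
Time = 7848 / 9
Time = 872 seconds


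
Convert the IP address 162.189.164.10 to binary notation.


162 = 10100010
189 = 10111101
164 = 10100100
10 = 00001010
Binary: 10100010.10111101.10100100.00001010


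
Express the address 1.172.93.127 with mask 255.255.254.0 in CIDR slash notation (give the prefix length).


Binary: 11111111.11111111.11111110.00000000
Count leading 1s
Prefix: /23


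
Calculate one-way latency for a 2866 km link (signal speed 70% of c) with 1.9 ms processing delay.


Speed = 0.7 * 3e5 km/s = 210000 km/s
Propagation delay = 2866 / 210000 = 0.0136 s = 13.6476 ms
Processing delay = 1.9 ms
Total one-way latency = 15.5476 ms


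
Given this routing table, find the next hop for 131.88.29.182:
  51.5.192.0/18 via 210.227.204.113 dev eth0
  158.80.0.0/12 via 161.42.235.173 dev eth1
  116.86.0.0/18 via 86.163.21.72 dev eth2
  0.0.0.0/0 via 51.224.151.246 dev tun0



Longest prefix match for 131.88.29.182:
  /18 51.5.192.0: no
  /12 158.80.0.0: no
  /18 116.86.0.0: no
  /0 0.0.0.0: MATCH
Selected: next-hop 51.224.151.246 via tun0 (matched /0)


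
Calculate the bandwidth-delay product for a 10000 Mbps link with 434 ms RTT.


BDP = bandwidth * RTT
= 10000 Mbps * 434 ms
= 10000 * 1e6 * 434 / 1000 bits
= 4340000000 bits
= 542500000 bytes
= 529785.1562 KB
BDP = 4340000000 bits (542500000 bytes)


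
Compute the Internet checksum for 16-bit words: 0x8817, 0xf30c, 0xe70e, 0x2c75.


Sum all words (with carry folding):
+ 0x8817 = 0x8817
+ 0xf30c = 0x7b24
+ 0xe70e = 0x6233
+ 0x2c75 = 0x8ea8
One's complement: ~0x8ea8
Checksum = 0x7157


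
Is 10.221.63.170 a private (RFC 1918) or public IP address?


RFC 1918 private ranges:
  10.0.0.0/8 (10.0.0.0 - 10.255.255.255)
  172.16.0.0/12 (172.16.0.0 - 172.31.255.255)
  192.168.0.0/16 (192.168.0.0 - 192.168.255.255)
Private (in 10.0.0.0/8)


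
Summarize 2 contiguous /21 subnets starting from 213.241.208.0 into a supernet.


Original prefix: /21
Number of subnets: 2 = 2^1
New prefix = 21 - 1 = 20
Supernet: 213.241.208.0/20


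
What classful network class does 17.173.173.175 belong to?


First octet: 17
Binary: 00010001
0xxxxxxx -> Class A (1-126)
Class A, default mask 255.0.0.0 (/8)


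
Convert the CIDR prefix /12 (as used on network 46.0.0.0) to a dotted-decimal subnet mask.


/12 means 12 network bits, 20 host bits
Binary: 11111111111100000000000000000000
Mask: 255.240.0.0


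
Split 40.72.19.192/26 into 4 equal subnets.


New prefix = 26 + 2 = 28
Each subnet has 16 addresses
  40.72.19.192/28
  40.72.19.208/28
  40.72.19.224/28
  40.72.19.240/28
Subnets: 40.72.19.192/28, 40.72.19.208/28, 40.72.19.224/28, 40.72.19.240/28


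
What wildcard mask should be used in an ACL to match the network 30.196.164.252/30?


Subnet mask: 255.255.255.252
Wildcard = 255.255.255.255 - subnet mask
255 - 255 = 0
255 - 255 = 0
255 - 255 = 0
255 - 252 = 3
Wildcard: 0.0.0.3


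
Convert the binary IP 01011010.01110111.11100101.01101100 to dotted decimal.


01011010 = 90
01110111 = 119
11100101 = 229
01101100 = 108
IP: 90.119.229.108


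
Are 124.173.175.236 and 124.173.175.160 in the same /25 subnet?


Mask: 255.255.255.128
124.173.175.236 AND mask = 124.173.175.128
124.173.175.160 AND mask = 124.173.175.128
Yes, same subnet (124.173.175.128)


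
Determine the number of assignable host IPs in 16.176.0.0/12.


Host bits = 32 - 12 = 20
Total addresses = 2^20 = 1048576
Usable = total - 2 (network and broadcast)
Usable hosts: 1048574


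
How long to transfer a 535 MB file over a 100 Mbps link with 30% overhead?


Effective throughput = 100 * (1 - 30/100) = 70 Mbps
File size in Mb = 535 * 8 = 4280 Mb
Time = 4280 / 70
Time = 61.1429 seconds


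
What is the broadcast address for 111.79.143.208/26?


Network: 111.79.143.192/26
Host bits = 6
Set all host bits to 1:
Broadcast: 111.79.143.255


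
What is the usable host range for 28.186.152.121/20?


Network: 28.186.144.0
Broadcast: 28.186.159.255
First usable = network + 1
Last usable = broadcast - 1
Range: 28.186.144.1 to 28.186.159.254


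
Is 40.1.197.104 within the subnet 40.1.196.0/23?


Subnet network: 40.1.196.0
Test IP AND mask: 40.1.196.0
Yes, 40.1.197.104 is in 40.1.196.0/23


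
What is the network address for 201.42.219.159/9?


IP:   11001001.00101010.11011011.10011111
Mask: 11111111.10000000.00000000.00000000
AND operation:
Net:  11001001.00000000.00000000.00000000
Network: 201.0.0.0/9


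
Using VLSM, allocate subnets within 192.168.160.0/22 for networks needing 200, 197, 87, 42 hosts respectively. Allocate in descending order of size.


200 hosts -> /24 (254 usable): 192.168.160.0/24
197 hosts -> /24 (254 usable): 192.168.161.0/24
87 hosts -> /25 (126 usable): 192.168.162.0/25
42 hosts -> /26 (62 usable): 192.168.162.128/26
Allocation: 192.168.160.0/24 (200 hosts, 254 usable); 192.168.161.0/24 (197 hosts, 254 usable); 192.168.162.0/25 (87 hosts, 126 usable); 192.168.162.128/26 (42 hosts, 62 usable)


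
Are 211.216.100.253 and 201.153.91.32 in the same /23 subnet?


Mask: 255.255.254.0
211.216.100.253 AND mask = 211.216.100.0
201.153.91.32 AND mask = 201.153.90.0
No, different subnets (211.216.100.0 vs 201.153.90.0)


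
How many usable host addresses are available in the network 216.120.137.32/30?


Host bits = 32 - 30 = 2
Total addresses = 2^2 = 4
Usable = total - 2 (network and broadcast)
Usable hosts: 2


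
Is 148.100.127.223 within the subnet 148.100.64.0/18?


Subnet network: 148.100.64.0
Test IP AND mask: 148.100.64.0
Yes, 148.100.127.223 is in 148.100.64.0/18


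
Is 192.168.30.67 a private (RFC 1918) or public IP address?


RFC 1918 private ranges:
  10.0.0.0/8 (10.0.0.0 - 10.255.255.255)
  172.16.0.0/12 (172.16.0.0 - 172.31.255.255)
  192.168.0.0/16 (192.168.0.0 - 192.168.255.255)
Private (in 192.168.0.0/16)


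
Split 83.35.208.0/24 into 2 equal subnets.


New prefix = 24 + 1 = 25
Each subnet has 128 addresses
  83.35.208.0/25
  83.35.208.128/25
Subnets: 83.35.208.0/25, 83.35.208.128/25


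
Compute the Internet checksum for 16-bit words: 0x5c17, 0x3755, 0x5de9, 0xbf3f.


Sum all words (with carry folding):
+ 0x5c17 = 0x5c17
+ 0x3755 = 0x936c
+ 0x5de9 = 0xf155
+ 0xbf3f = 0xb095
One's complement: ~0xb095
Checksum = 0x4f6a


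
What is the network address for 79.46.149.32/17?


IP:   01001111.00101110.10010101.00100000
Mask: 11111111.11111111.10000000.00000000
AND operation:
Net:  01001111.00101110.10000000.00000000
Network: 79.46.128.0/17


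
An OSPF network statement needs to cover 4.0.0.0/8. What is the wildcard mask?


Subnet mask: 255.0.0.0
Wildcard = 255.255.255.255 - subnet mask
255 - 255 = 0
255 - 0 = 255
255 - 0 = 255
255 - 0 = 255
Wildcard: 0.255.255.255


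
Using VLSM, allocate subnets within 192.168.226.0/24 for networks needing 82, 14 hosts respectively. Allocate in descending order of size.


82 hosts -> /25 (126 usable): 192.168.226.0/25
14 hosts -> /28 (14 usable): 192.168.226.128/28
Allocation: 192.168.226.0/25 (82 hosts, 126 usable); 192.168.226.128/28 (14 hosts, 14 usable)


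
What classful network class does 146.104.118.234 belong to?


First octet: 146
Binary: 10010010
10xxxxxx -> Class B (128-191)
Class B, default mask 255.255.0.0 (/16)


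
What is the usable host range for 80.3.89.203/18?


Network: 80.3.64.0
Broadcast: 80.3.127.255
First usable = network + 1
Last usable = broadcast - 1
Range: 80.3.64.1 to 80.3.127.254


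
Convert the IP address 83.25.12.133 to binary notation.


83 = 01010011
25 = 00011001
12 = 00001100
133 = 10000101
Binary: 01010011.00011001.00001100.10000101


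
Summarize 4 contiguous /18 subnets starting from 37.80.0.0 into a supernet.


Original prefix: /18
Number of subnets: 4 = 2^2
New prefix = 18 - 2 = 16
Supernet: 37.80.0.0/16


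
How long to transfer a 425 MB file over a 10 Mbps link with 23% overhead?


Effective throughput = 10 * (1 - 23/100) = 7.7 Mbps
File size in Mb = 425 * 8 = 3400 Mb
Time = 3400 / 7.7
Time = 441.5584 seconds


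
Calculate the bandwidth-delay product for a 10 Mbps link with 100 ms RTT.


BDP = bandwidth * RTT
= 10 Mbps * 100 ms
= 10 * 1e6 * 100 / 1000 bits
= 1000000 bits
= 125000 bytes
= 122.0703 KB
BDP = 1000000 bits (125000 bytes)


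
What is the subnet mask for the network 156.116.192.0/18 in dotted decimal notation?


/18 means 18 network bits, 14 host bits
Binary: 11111111111111111100000000000000
Mask: 255.255.192.0


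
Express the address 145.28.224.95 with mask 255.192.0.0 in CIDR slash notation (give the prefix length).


Binary: 11111111.11000000.00000000.00000000
Count leading 1s
Prefix: /10


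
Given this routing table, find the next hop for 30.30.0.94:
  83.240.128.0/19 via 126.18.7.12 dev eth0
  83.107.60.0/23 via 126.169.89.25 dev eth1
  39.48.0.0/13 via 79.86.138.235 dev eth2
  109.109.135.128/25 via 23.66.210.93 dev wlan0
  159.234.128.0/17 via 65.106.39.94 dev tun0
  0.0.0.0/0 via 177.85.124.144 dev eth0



Longest prefix match for 30.30.0.94:
  /19 83.240.128.0: no
  /23 83.107.60.0: no
  /13 39.48.0.0: no
  /25 109.109.135.128: no
  /17 159.234.128.0: no
  /0 0.0.0.0: MATCH
Selected: next-hop 177.85.124.144 via eth0 (matched /0)


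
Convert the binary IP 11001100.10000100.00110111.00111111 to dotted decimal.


11001100 = 204
10000100 = 132
00110111 = 55
00111111 = 63
IP: 204.132.55.63


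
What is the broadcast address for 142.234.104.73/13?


Network: 142.232.0.0/13
Host bits = 19
Set all host bits to 1:
Broadcast: 142.239.255.255


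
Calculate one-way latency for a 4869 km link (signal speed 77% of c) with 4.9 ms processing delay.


Speed = 0.77 * 3e5 km/s = 231000 km/s
Propagation delay = 4869 / 231000 = 0.0211 s = 21.0779 ms
Processing delay = 4.9 ms
Total one-way latency = 25.9779 ms


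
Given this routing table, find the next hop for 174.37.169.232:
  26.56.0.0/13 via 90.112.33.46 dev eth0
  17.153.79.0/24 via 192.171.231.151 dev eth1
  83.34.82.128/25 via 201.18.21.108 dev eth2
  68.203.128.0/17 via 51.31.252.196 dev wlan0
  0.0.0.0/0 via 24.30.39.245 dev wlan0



Longest prefix match for 174.37.169.232:
  /13 26.56.0.0: no
  /24 17.153.79.0: no
  /25 83.34.82.128: no
  /17 68.203.128.0: no
  /0 0.0.0.0: MATCH
Selected: next-hop 24.30.39.245 via wlan0 (matched /0)


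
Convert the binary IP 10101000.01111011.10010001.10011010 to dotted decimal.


10101000 = 168
01111011 = 123
10010001 = 145
10011010 = 154
IP: 168.123.145.154


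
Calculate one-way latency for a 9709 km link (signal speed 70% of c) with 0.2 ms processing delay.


Speed = 0.7 * 3e5 km/s = 210000 km/s
Propagation delay = 9709 / 210000 = 0.0462 s = 46.2333 ms
Processing delay = 0.2 ms
Total one-way latency = 46.4333 ms


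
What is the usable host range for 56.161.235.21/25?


Network: 56.161.235.0
Broadcast: 56.161.235.127
First usable = network + 1
Last usable = broadcast - 1
Range: 56.161.235.1 to 56.161.235.126


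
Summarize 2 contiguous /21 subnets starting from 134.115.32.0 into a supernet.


Original prefix: /21
Number of subnets: 2 = 2^1
New prefix = 21 - 1 = 20
Supernet: 134.115.32.0/20


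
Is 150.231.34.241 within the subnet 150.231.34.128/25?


Subnet network: 150.231.34.128
Test IP AND mask: 150.231.34.128
Yes, 150.231.34.241 is in 150.231.34.128/25


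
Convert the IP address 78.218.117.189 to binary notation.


78 = 01001110
218 = 11011010
117 = 01110101
189 = 10111101
Binary: 01001110.11011010.01110101.10111101


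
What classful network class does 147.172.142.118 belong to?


First octet: 147
Binary: 10010011
10xxxxxx -> Class B (128-191)
Class B, default mask 255.255.0.0 (/16)


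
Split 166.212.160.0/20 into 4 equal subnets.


New prefix = 20 + 2 = 22
Each subnet has 1024 addresses
  166.212.160.0/22
  166.212.164.0/22
  166.212.168.0/22
  166.212.172.0/22
Subnets: 166.212.160.0/22, 166.212.164.0/22, 166.212.168.0/22, 166.212.172.0/22


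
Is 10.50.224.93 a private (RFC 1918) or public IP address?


RFC 1918 private ranges:
  10.0.0.0/8 (10.0.0.0 - 10.255.255.255)
  172.16.0.0/12 (172.16.0.0 - 172.31.255.255)
  192.168.0.0/16 (192.168.0.0 - 192.168.255.255)
Private (in 10.0.0.0/8)


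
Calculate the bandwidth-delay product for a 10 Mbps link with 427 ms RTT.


BDP = bandwidth * RTT
= 10 Mbps * 427 ms
= 10 * 1e6 * 427 / 1000 bits
= 4270000 bits
= 533750 bytes
= 521.2402 KB
BDP = 4270000 bits (533750 bytes)


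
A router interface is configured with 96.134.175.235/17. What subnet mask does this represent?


/17 means 17 network bits, 15 host bits
Binary: 11111111111111111000000000000000
Mask: 255.255.128.0


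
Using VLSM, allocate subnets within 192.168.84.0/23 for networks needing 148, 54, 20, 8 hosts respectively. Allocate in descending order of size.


148 hosts -> /24 (254 usable): 192.168.84.0/24
54 hosts -> /26 (62 usable): 192.168.85.0/26
20 hosts -> /27 (30 usable): 192.168.85.64/27
8 hosts -> /28 (14 usable): 192.168.85.96/28
Allocation: 192.168.84.0/24 (148 hosts, 254 usable); 192.168.85.0/26 (54 hosts, 62 usable); 192.168.85.64/27 (20 hosts, 30 usable); 192.168.85.96/28 (8 hosts, 14 usable)


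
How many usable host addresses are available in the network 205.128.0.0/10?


Host bits = 32 - 10 = 22
Total addresses = 2^22 = 4194304
Usable = total - 2 (network and broadcast)
Usable hosts: 4194302


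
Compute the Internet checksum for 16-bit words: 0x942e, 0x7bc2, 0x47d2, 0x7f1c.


Sum all words (with carry folding):
+ 0x942e = 0x942e
+ 0x7bc2 = 0x0ff1
+ 0x47d2 = 0x57c3
+ 0x7f1c = 0xd6df
One's complement: ~0xd6df
Checksum = 0x2920


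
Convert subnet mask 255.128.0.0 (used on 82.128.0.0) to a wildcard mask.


Subnet mask: 255.128.0.0
Wildcard = 255.255.255.255 - subnet mask
255 - 255 = 0
255 - 128 = 127
255 - 0 = 255
255 - 0 = 255
Wildcard: 0.127.255.255


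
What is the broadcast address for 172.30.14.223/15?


Network: 172.30.0.0/15
Host bits = 17
Set all host bits to 1:
Broadcast: 172.31.255.255


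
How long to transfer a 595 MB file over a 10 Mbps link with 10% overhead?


Effective throughput = 10 * (1 - 10/100) = 9 Mbps
File size in Mb = 595 * 8 = 4760 Mb
Time = 4760 / 9
Time = 528.8889 seconds


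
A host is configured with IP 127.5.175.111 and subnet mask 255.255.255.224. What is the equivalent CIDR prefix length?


Binary: 11111111.11111111.11111111.11100000
Count leading 1s
Prefix: /27


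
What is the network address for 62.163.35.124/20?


IP:   00111110.10100011.00100011.01111100
Mask: 11111111.11111111.11110000.00000000
AND operation:
Net:  00111110.10100011.00100000.00000000
Network: 62.163.32.0/20


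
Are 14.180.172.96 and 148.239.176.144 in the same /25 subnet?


Mask: 255.255.255.128
14.180.172.96 AND mask = 14.180.172.0
148.239.176.144 AND mask = 148.239.176.128
No, different subnets (14.180.172.0 vs 148.239.176.128)


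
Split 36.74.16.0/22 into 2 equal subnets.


New prefix = 22 + 1 = 23
Each subnet has 512 addresses
  36.74.16.0/23
  36.74.18.0/23
Subnets: 36.74.16.0/23, 36.74.18.0/23


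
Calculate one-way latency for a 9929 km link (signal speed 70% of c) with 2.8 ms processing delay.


Speed = 0.7 * 3e5 km/s = 210000 km/s
Propagation delay = 9929 / 210000 = 0.0473 s = 47.281 ms
Processing delay = 2.8 ms
Total one-way latency = 50.081 ms


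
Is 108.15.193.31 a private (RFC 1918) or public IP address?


RFC 1918 private ranges:
  10.0.0.0/8 (10.0.0.0 - 10.255.255.255)
  172.16.0.0/12 (172.16.0.0 - 172.31.255.255)
  192.168.0.0/16 (192.168.0.0 - 192.168.255.255)
Public (not in any RFC 1918 range)


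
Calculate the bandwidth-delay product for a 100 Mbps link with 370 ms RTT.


BDP = bandwidth * RTT
= 100 Mbps * 370 ms
= 100 * 1e6 * 370 / 1000 bits
= 37000000 bits
= 4625000 bytes
= 4516.6016 KB
BDP = 37000000 bits (4625000 bytes)


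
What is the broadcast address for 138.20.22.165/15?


Network: 138.20.0.0/15
Host bits = 17
Set all host bits to 1:
Broadcast: 138.21.255.255


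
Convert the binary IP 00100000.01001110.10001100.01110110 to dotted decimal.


00100000 = 32
01001110 = 78
10001100 = 140
01110110 = 118
IP: 32.78.140.118


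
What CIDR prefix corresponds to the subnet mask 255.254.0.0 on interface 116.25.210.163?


Binary: 11111111.11111110.00000000.00000000
Count leading 1s
Prefix: /15


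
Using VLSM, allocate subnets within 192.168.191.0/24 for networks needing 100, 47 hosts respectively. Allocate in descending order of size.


100 hosts -> /25 (126 usable): 192.168.191.0/25
47 hosts -> /26 (62 usable): 192.168.191.128/26
Allocation: 192.168.191.0/25 (100 hosts, 126 usable); 192.168.191.128/26 (47 hosts, 62 usable)


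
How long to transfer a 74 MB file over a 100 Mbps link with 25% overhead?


Effective throughput = 100 * (1 - 25/100) = 75 Mbps
File size in Mb = 74 * 8 = 592 Mb
Time = 592 / 75
Time = 7.8933 seconds


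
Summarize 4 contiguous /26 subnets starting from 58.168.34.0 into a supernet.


Original prefix: /26
Number of subnets: 4 = 2^2
New prefix = 26 - 2 = 24
Supernet: 58.168.34.0/24


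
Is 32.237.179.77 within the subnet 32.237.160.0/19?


Subnet network: 32.237.160.0
Test IP AND mask: 32.237.160.0
Yes, 32.237.179.77 is in 32.237.160.0/19


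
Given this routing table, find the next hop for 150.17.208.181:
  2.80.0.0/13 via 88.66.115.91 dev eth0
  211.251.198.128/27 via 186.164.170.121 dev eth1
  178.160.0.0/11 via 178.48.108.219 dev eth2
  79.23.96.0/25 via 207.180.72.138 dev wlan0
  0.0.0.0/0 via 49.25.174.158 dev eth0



Longest prefix match for 150.17.208.181:
  /13 2.80.0.0: no
  /27 211.251.198.128: no
  /11 178.160.0.0: no
  /25 79.23.96.0: no
  /0 0.0.0.0: MATCH
Selected: next-hop 49.25.174.158 via eth0 (matched /0)


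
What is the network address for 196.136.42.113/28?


IP:   11000100.10001000.00101010.01110001
Mask: 11111111.11111111.11111111.11110000
AND operation:
Net:  11000100.10001000.00101010.01110000
Network: 196.136.42.112/28


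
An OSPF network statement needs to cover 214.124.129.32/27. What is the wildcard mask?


Subnet mask: 255.255.255.224
Wildcard = 255.255.255.255 - subnet mask
255 - 255 = 0
255 - 255 = 0
255 - 255 = 0
255 - 224 = 31
Wildcard: 0.0.0.31


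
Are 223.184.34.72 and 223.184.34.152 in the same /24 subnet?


Mask: 255.255.255.0
223.184.34.72 AND mask = 223.184.34.0
223.184.34.152 AND mask = 223.184.34.0
Yes, same subnet (223.184.34.0)


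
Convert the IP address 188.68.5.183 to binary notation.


188 = 10111100
68 = 01000100
5 = 00000101
183 = 10110111
Binary: 10111100.01000100.00000101.10110111


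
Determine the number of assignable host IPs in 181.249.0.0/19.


Host bits = 32 - 19 = 13
Total addresses = 2^13 = 8192
Usable = total - 2 (network and broadcast)
Usable hosts: 8190


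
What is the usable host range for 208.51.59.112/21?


Network: 208.51.56.0
Broadcast: 208.51.63.255
First usable = network + 1
Last usable = broadcast - 1
Range: 208.51.56.1 to 208.51.63.254


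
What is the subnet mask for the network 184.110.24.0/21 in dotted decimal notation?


/21 means 21 network bits, 11 host bits
Binary: 11111111111111111111100000000000
Mask: 255.255.248.0


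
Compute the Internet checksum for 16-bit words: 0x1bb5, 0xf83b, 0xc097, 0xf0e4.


Sum all words (with carry folding):
+ 0x1bb5 = 0x1bb5
+ 0xf83b = 0x13f1
+ 0xc097 = 0xd488
+ 0xf0e4 = 0xc56d
One's complement: ~0xc56d
Checksum = 0x3a92


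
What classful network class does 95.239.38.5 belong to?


First octet: 95
Binary: 01011111
0xxxxxxx -> Class A (1-126)
Class A, default mask 255.0.0.0 (/8)


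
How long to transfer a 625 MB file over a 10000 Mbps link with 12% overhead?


Effective throughput = 10000 * (1 - 12/100) = 8800 Mbps
File size in Mb = 625 * 8 = 5000 Mb
Time = 5000 / 8800
Time = 0.5682 seconds


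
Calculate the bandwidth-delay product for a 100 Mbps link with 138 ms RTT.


BDP = bandwidth * RTT
= 100 Mbps * 138 ms
= 100 * 1e6 * 138 / 1000 bits
= 13800000 bits
= 1725000 bytes
= 1684.5703 KB
BDP = 13800000 bits (1725000 bytes)


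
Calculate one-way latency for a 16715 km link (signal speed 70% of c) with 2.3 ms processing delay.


Speed = 0.7 * 3e5 km/s = 210000 km/s
Propagation delay = 16715 / 210000 = 0.0796 s = 79.5952 ms
Processing delay = 2.3 ms
Total one-way latency = 81.8952 ms


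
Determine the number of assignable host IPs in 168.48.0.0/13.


Host bits = 32 - 13 = 19
Total addresses = 2^19 = 524288
Usable = total - 2 (network and broadcast)
Usable hosts: 524286


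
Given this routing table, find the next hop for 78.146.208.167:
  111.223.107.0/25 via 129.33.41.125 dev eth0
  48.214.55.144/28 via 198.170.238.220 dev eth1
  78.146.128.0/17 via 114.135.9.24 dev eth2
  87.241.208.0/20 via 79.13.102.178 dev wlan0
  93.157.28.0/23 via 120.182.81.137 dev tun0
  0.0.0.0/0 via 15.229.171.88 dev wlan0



Longest prefix match for 78.146.208.167:
  /25 111.223.107.0: no
  /28 48.214.55.144: no
  /17 78.146.128.0: MATCH
  /20 87.241.208.0: no
  /23 93.157.28.0: no
  /0 0.0.0.0: MATCH
Selected: next-hop 114.135.9.24 via eth2 (matched /17)


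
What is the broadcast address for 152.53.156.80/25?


Network: 152.53.156.0/25
Host bits = 7
Set all host bits to 1:
Broadcast: 152.53.156.127


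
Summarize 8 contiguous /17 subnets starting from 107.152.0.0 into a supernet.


Original prefix: /17
Number of subnets: 8 = 2^3
New prefix = 17 - 3 = 14
Supernet: 107.152.0.0/14


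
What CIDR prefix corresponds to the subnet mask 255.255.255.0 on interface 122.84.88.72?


Binary: 11111111.11111111.11111111.00000000
Count leading 1s
Prefix: /24


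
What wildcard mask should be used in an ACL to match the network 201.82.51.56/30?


Subnet mask: 255.255.255.252
Wildcard = 255.255.255.255 - subnet mask
255 - 255 = 0
255 - 255 = 0
255 - 255 = 0
255 - 252 = 3
Wildcard: 0.0.0.3


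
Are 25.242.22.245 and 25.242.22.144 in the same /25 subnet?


Mask: 255.255.255.128
25.242.22.245 AND mask = 25.242.22.128
25.242.22.144 AND mask = 25.242.22.128
Yes, same subnet (25.242.22.128)


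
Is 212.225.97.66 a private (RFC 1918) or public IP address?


RFC 1918 private ranges:
  10.0.0.0/8 (10.0.0.0 - 10.255.255.255)
  172.16.0.0/12 (172.16.0.0 - 172.31.255.255)
  192.168.0.0/16 (192.168.0.0 - 192.168.255.255)
Public (not in any RFC 1918 range)


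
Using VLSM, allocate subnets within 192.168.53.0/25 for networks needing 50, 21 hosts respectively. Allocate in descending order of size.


50 hosts -> /26 (62 usable): 192.168.53.0/26
21 hosts -> /27 (30 usable): 192.168.53.64/27
Allocation: 192.168.53.0/26 (50 hosts, 62 usable); 192.168.53.64/27 (21 hosts, 30 usable)


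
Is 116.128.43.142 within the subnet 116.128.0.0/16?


Subnet network: 116.128.0.0
Test IP AND mask: 116.128.0.0
Yes, 116.128.43.142 is in 116.128.0.0/16


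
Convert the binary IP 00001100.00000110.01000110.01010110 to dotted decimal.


00001100 = 12
00000110 = 6
01000110 = 70
01010110 = 86
IP: 12.6.70.86


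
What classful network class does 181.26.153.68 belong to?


First octet: 181
Binary: 10110101
10xxxxxx -> Class B (128-191)
Class B, default mask 255.255.0.0 (/16)


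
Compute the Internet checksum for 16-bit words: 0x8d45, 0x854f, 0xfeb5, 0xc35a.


Sum all words (with carry folding):
+ 0x8d45 = 0x8d45
+ 0x854f = 0x1295
+ 0xfeb5 = 0x114b
+ 0xc35a = 0xd4a5
One's complement: ~0xd4a5
Checksum = 0x2b5a


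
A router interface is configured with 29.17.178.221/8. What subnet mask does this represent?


/8 means 8 network bits, 24 host bits
Binary: 11111111000000000000000000000000
Mask: 255.0.0.0


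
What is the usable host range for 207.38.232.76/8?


Network: 207.0.0.0
Broadcast: 207.255.255.255
First usable = network + 1
Last usable = broadcast - 1
Range: 207.0.0.1 to 207.255.255.254


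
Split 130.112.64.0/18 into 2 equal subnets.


New prefix = 18 + 1 = 19
Each subnet has 8192 addresses
  130.112.64.0/19
  130.112.96.0/19
Subnets: 130.112.64.0/19, 130.112.96.0/19


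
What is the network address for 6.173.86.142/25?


IP:   00000110.10101101.01010110.10001110
Mask: 11111111.11111111.11111111.10000000
AND operation:
Net:  00000110.10101101.01010110.10000000
Network: 6.173.86.128/25


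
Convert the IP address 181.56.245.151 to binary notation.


181 = 10110101
56 = 00111000
245 = 11110101
151 = 10010111
Binary: 10110101.00111000.11110101.10010111


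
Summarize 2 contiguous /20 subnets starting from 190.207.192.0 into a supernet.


Original prefix: /20
Number of subnets: 2 = 2^1
New prefix = 20 - 1 = 19
Supernet: 190.207.192.0/19


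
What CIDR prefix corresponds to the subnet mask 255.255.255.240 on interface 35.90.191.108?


Binary: 11111111.11111111.11111111.11110000
Count leading 1s
Prefix: /28


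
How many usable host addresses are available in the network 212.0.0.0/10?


Host bits = 32 - 10 = 22
Total addresses = 2^22 = 4194304
Usable = total - 2 (network and broadcast)
Usable hosts: 4194302


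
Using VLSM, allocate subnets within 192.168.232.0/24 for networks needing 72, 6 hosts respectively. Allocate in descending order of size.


72 hosts -> /25 (126 usable): 192.168.232.0/25
6 hosts -> /29 (6 usable): 192.168.232.128/29
Allocation: 192.168.232.0/25 (72 hosts, 126 usable); 192.168.232.128/29 (6 hosts, 6 usable)


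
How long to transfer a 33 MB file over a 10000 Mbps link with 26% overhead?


Effective throughput = 10000 * (1 - 26/100) = 7400 Mbps
File size in Mb = 33 * 8 = 264 Mb
Time = 264 / 7400
Time = 0.0357 seconds


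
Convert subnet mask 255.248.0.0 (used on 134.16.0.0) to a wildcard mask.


Subnet mask: 255.248.0.0
Wildcard = 255.255.255.255 - subnet mask
255 - 255 = 0
255 - 248 = 7
255 - 0 = 255
255 - 0 = 255
Wildcard: 0.7.255.255


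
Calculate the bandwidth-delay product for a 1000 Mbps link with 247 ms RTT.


BDP = bandwidth * RTT
= 1000 Mbps * 247 ms
= 1000 * 1e6 * 247 / 1000 bits
= 247000000 bits
= 30875000 bytes
= 30151.3672 KB
BDP = 247000000 bits (30875000 bytes)


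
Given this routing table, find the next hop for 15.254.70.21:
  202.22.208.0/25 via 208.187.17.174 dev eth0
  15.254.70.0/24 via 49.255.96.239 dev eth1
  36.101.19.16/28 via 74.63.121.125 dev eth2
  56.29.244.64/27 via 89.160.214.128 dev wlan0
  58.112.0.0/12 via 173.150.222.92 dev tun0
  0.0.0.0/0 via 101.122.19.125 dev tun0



Longest prefix match for 15.254.70.21:
  /25 202.22.208.0: no
  /24 15.254.70.0: MATCH
  /28 36.101.19.16: no
  /27 56.29.244.64: no
  /12 58.112.0.0: no
  /0 0.0.0.0: MATCH
Selected: next-hop 49.255.96.239 via eth1 (matched /24)


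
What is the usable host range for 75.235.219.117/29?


Network: 75.235.219.112
Broadcast: 75.235.219.119
First usable = network + 1
Last usable = broadcast - 1
Range: 75.235.219.113 to 75.235.219.118


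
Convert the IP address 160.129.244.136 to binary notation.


160 = 10100000
129 = 10000001
244 = 11110100
136 = 10001000
Binary: 10100000.10000001.11110100.10001000


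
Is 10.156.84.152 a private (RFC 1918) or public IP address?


RFC 1918 private ranges:
  10.0.0.0/8 (10.0.0.0 - 10.255.255.255)
  172.16.0.0/12 (172.16.0.0 - 172.31.255.255)
  192.168.0.0/16 (192.168.0.0 - 192.168.255.255)
Private (in 10.0.0.0/8)


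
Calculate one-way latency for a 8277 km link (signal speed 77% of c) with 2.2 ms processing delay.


Speed = 0.77 * 3e5 km/s = 231000 km/s
Propagation delay = 8277 / 231000 = 0.0358 s = 35.8312 ms
Processing delay = 2.2 ms
Total one-way latency = 38.0312 ms


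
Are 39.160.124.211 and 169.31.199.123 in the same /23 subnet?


Mask: 255.255.254.0
39.160.124.211 AND mask = 39.160.124.0
169.31.199.123 AND mask = 169.31.198.0
No, different subnets (39.160.124.0 vs 169.31.198.0)


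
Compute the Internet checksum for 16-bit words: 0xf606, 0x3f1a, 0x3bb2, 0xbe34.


Sum all words (with carry folding):
+ 0xf606 = 0xf606
+ 0x3f1a = 0x3521
+ 0x3bb2 = 0x70d3
+ 0xbe34 = 0x2f08
One's complement: ~0x2f08
Checksum = 0xd0f7


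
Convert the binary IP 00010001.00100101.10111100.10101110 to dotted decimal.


00010001 = 17
00100101 = 37
10111100 = 188
10101110 = 174
IP: 17.37.188.174


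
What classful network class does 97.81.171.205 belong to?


First octet: 97
Binary: 01100001
0xxxxxxx -> Class A (1-126)
Class A, default mask 255.0.0.0 (/8)


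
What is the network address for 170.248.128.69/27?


IP:   10101010.11111000.10000000.01000101
Mask: 11111111.11111111.11111111.11100000
AND operation:
Net:  10101010.11111000.10000000.01000000
Network: 170.248.128.64/27


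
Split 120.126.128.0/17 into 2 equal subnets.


New prefix = 17 + 1 = 18
Each subnet has 16384 addresses
  120.126.128.0/18
  120.126.192.0/18
Subnets: 120.126.128.0/18, 120.126.192.0/18


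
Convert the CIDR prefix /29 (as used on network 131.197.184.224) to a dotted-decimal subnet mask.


/29 means 29 network bits, 3 host bits
Binary: 11111111111111111111111111111000
Mask: 255.255.255.248


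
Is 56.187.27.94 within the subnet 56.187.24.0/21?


Subnet network: 56.187.24.0
Test IP AND mask: 56.187.24.0
Yes, 56.187.27.94 is in 56.187.24.0/21


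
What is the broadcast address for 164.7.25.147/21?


Network: 164.7.24.0/21
Host bits = 11
Set all host bits to 1:
Broadcast: 164.7.31.255


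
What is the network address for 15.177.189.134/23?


IP:   00001111.10110001.10111101.10000110
Mask: 11111111.11111111.11111110.00000000
AND operation:
Net:  00001111.10110001.10111100.00000000
Network: 15.177.188.0/23


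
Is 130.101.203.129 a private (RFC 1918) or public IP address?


RFC 1918 private ranges:
  10.0.0.0/8 (10.0.0.0 - 10.255.255.255)
  172.16.0.0/12 (172.16.0.0 - 172.31.255.255)
  192.168.0.0/16 (192.168.0.0 - 192.168.255.255)
Public (not in any RFC 1918 range)


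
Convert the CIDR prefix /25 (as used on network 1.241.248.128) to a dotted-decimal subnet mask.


/25 means 25 network bits, 7 host bits
Binary: 11111111111111111111111110000000
Mask: 255.255.255.128


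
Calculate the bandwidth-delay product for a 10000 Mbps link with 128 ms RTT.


BDP = bandwidth * RTT
= 10000 Mbps * 128 ms
= 10000 * 1e6 * 128 / 1000 bits
= 1280000000 bits
= 160000000 bytes
= 156250 KB
BDP = 1280000000 bits (160000000 bytes)


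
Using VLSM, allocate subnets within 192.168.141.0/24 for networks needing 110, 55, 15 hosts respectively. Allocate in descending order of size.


110 hosts -> /25 (126 usable): 192.168.141.0/25
55 hosts -> /26 (62 usable): 192.168.141.128/26
15 hosts -> /27 (30 usable): 192.168.141.192/27
Allocation: 192.168.141.0/25 (110 hosts, 126 usable); 192.168.141.128/26 (55 hosts, 62 usable); 192.168.141.192/27 (15 hosts, 30 usable)


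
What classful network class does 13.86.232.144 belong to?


First octet: 13
Binary: 00001101
0xxxxxxx -> Class A (1-126)
Class A, default mask 255.0.0.0 (/8)


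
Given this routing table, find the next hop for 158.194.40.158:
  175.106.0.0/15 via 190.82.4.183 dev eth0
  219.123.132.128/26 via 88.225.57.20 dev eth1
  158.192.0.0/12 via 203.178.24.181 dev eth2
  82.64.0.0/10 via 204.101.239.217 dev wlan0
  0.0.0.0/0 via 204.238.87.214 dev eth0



Longest prefix match for 158.194.40.158:
  /15 175.106.0.0: no
  /26 219.123.132.128: no
  /12 158.192.0.0: MATCH
  /10 82.64.0.0: no
  /0 0.0.0.0: MATCH
Selected: next-hop 203.178.24.181 via eth2 (matched /12)


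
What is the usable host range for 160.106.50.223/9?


Network: 160.0.0.0
Broadcast: 160.127.255.255
First usable = network + 1
Last usable = broadcast - 1
Range: 160.0.0.1 to 160.127.255.254


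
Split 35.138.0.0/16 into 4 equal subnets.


New prefix = 16 + 2 = 18
Each subnet has 16384 addresses
  35.138.0.0/18
  35.138.64.0/18
  35.138.128.0/18
  35.138.192.0/18
Subnets: 35.138.0.0/18, 35.138.64.0/18, 35.138.128.0/18, 35.138.192.0/18


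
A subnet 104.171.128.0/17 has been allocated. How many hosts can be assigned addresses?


Host bits = 32 - 17 = 15
Total addresses = 2^15 = 32768
Usable = total - 2 (network and broadcast)
Usable hosts: 32766


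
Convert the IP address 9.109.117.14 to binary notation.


9 = 00001001
109 = 01101101
117 = 01110101
14 = 00001110
Binary: 00001001.01101101.01110101.00001110


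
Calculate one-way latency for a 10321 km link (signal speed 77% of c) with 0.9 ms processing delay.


Speed = 0.77 * 3e5 km/s = 231000 km/s
Propagation delay = 10321 / 231000 = 0.0447 s = 44.6797 ms
Processing delay = 0.9 ms
Total one-way latency = 45.5797 ms


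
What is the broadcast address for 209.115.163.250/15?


Network: 209.114.0.0/15
Host bits = 17
Set all host bits to 1:
Broadcast: 209.115.255.255


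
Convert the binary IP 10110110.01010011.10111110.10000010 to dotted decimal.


10110110 = 182
01010011 = 83
10111110 = 190
10000010 = 130
IP: 182.83.190.130


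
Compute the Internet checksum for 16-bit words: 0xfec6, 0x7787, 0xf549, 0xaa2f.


Sum all words (with carry folding):
+ 0xfec6 = 0xfec6
+ 0x7787 = 0x764e
+ 0xf549 = 0x6b98
+ 0xaa2f = 0x15c8
One's complement: ~0x15c8
Checksum = 0xea37


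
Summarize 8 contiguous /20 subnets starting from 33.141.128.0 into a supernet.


Original prefix: /20
Number of subnets: 8 = 2^3
New prefix = 20 - 3 = 17
Supernet: 33.141.128.0/17


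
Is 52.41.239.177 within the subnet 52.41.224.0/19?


Subnet network: 52.41.224.0
Test IP AND mask: 52.41.224.0
Yes, 52.41.239.177 is in 52.41.224.0/19


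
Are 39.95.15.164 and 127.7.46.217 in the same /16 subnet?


Mask: 255.255.0.0
39.95.15.164 AND mask = 39.95.0.0
127.7.46.217 AND mask = 127.7.0.0
No, different subnets (39.95.0.0 vs 127.7.0.0)


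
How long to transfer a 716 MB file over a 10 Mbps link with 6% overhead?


Effective throughput = 10 * (1 - 6/100) = 9.4 Mbps
File size in Mb = 716 * 8 = 5728 Mb
Time = 5728 / 9.4
Time = 609.3617 seconds


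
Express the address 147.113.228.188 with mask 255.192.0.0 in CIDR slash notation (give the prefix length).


Binary: 11111111.11000000.00000000.00000000
Count leading 1s
Prefix: /10


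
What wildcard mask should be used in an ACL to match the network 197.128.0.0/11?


Subnet mask: 255.224.0.0
Wildcard = 255.255.255.255 - subnet mask
255 - 255 = 0
255 - 224 = 31
255 - 0 = 255
255 - 0 = 255
Wildcard: 0.31.255.255


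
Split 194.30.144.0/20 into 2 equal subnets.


New prefix = 20 + 1 = 21
Each subnet has 2048 addresses
  194.30.144.0/21
  194.30.152.0/21
Subnets: 194.30.144.0/21, 194.30.152.0/21


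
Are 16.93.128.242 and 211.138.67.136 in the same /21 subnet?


Mask: 255.255.248.0
16.93.128.242 AND mask = 16.93.128.0
211.138.67.136 AND mask = 211.138.64.0
No, different subnets (16.93.128.0 vs 211.138.64.0)


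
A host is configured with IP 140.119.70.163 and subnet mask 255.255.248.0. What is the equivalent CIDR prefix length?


Binary: 11111111.11111111.11111000.00000000
Count leading 1s
Prefix: /21


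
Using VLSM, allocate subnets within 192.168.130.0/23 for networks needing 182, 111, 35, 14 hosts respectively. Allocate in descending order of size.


182 hosts -> /24 (254 usable): 192.168.130.0/24
111 hosts -> /25 (126 usable): 192.168.131.0/25
35 hosts -> /26 (62 usable): 192.168.131.128/26
14 hosts -> /28 (14 usable): 192.168.131.192/28
Allocation: 192.168.130.0/24 (182 hosts, 254 usable); 192.168.131.0/25 (111 hosts, 126 usable); 192.168.131.128/26 (35 hosts, 62 usable); 192.168.131.192/28 (14 hosts, 14 usable)


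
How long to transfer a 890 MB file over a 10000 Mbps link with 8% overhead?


Effective throughput = 10000 * (1 - 8/100) = 9200 Mbps
File size in Mb = 890 * 8 = 7120 Mb
Time = 7120 / 9200
Time = 0.7739 seconds


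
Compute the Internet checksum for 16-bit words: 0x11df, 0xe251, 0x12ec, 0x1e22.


Sum all words (with carry folding):
+ 0x11df = 0x11df
+ 0xe251 = 0xf430
+ 0x12ec = 0x071d
+ 0x1e22 = 0x253f
One's complement: ~0x253f
Checksum = 0xdac0


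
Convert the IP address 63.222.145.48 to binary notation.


63 = 00111111
222 = 11011110
145 = 10010001
48 = 00110000
Binary: 00111111.11011110.10010001.00110000


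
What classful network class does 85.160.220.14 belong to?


First octet: 85
Binary: 01010101
0xxxxxxx -> Class A (1-126)
Class A, default mask 255.0.0.0 (/8)


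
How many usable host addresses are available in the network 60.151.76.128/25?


Host bits = 32 - 25 = 7
Total addresses = 2^7 = 128
Usable = total - 2 (network and broadcast)
Usable hosts: 126
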